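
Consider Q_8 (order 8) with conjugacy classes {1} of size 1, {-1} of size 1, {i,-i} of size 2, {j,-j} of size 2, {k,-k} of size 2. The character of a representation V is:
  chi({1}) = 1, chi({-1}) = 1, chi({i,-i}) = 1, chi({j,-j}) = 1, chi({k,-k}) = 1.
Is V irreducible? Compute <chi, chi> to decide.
Irreducible: <chi, chi> = 1.

<chi, chi> = (1/|G|) sum_C |C| * |chi(C)|^2 = (1/8)[1*|1|^2 + 1*|1|^2 + 2*|1|^2 + 2*|1|^2 + 2*|1|^2]
  = (1/8)[(1) + (1) + (2) + (2) + (2)] = 8/8 = 1.
A character is irreducible iff <chi, chi> = 1, so this representation is irreducible.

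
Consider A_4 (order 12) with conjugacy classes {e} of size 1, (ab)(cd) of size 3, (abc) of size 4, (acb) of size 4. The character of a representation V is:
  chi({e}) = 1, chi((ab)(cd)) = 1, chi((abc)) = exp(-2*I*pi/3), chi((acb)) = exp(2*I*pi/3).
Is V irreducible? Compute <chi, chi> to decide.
Irreducible: <chi, chi> = 1.

Solution. <chi, chi> = (1/|G|) sum_C |C| * |chi(C)|^2 = (1/12)[1*|1|^2 + 3*|1|^2 + 4*|exp(-2*I*pi/3)|^2 + 4*|exp(2*I*pi/3)|^2]
  = (1/12)[(1) + (3) + (4) + (4)] = 12/12 = 1.
(Exp terms are combined using exp(i*s)*conj(exp(i*t)) = exp(i*(s-t)), and sums of them are collapsed using the identity that for every m > 1 the m distinct m-th roots of unity sum to 0, e.g. 1 + exp(2*I*pi/3) + exp(-2*I*pi/3) = 0.)
A character is irreducible iff <chi, chi> = 1, so this representation is irreducible.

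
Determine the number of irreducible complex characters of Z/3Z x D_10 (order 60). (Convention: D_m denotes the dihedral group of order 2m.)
24

Derivation: The number of irreducible complex representations of a finite group equals its number of conjugacy classes. For a direct product, #classes(G x H) = #classes(G) * #classes(H). Z/3Z has 3 classes (abelian), D_10 has 8 classes, so 3 * 8 = 24, so Z/3Z x D_10 (order 60) has exactly 24 irreducible complex representations.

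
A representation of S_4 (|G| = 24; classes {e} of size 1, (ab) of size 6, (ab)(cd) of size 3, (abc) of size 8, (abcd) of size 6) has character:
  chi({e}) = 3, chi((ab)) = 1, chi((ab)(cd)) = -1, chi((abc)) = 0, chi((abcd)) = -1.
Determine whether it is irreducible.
Irreducible: <chi, chi> = 1.

Working: <chi, chi> = (1/|G|) sum_C |C| * |chi(C)|^2 = (1/24)[1*|3|^2 + 6*|1|^2 + 3*|-1|^2 + 8*|0|^2 + 6*|-1|^2]
  = (1/24)[(9) + (6) + (3) + (0) + (6)] = 24/24 = 1.
A character is irreducible iff <chi, chi> = 1, so this representation is irreducible.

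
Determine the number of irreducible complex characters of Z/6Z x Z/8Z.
48

Working: The number of irreducible complex representations of a finite group equals its number of conjugacy classes. Z/6Z x Z/8Z is abelian of order 48, so every element is its own conjugacy class: 48 classes, so Z/6Z x Z/8Z (order 48) has exactly 48 irreducible complex representations.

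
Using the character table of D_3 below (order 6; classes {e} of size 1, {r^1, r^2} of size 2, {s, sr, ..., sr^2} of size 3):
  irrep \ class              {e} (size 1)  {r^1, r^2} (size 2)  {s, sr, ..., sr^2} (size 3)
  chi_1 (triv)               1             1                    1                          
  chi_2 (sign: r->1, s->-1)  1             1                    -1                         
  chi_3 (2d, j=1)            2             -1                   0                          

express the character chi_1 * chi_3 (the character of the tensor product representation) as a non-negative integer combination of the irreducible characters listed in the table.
chi_1 tensor chi_3 = chi_3 (all other irreducibles have multiplicity 0).

Justification: The character of a tensor product is the pointwise product (chi_1 * chi_3)(C) = chi_1(C) * chi_3(C):
  {e}: (1)*(2), {r^1, r^2}: (1)*(-1), {s, sr, ..., sr^2}: (1)*(0)
so (chi_1 * chi_3) takes values
  {e} -> 2, {r^1, r^2} -> -1, {s, sr, ..., sr^2} -> 0.
Now take the inner product of this character with each irreducible chi from the table, <chi_1*chi_3, chi> = (1/6) sum_C |C| (chi_1*chi_3)(C) conj(chi(C)):
  <chi_1*chi_3, chi_1> = (1/6)[1*(2)*conj(1) + 2*(-1)*conj(1) + 3*(0)*conj(1)]
      = (1/6)[(2) + (-2) + (0)] = 0/6 = 0
  <chi_1*chi_3, chi_2> = (1/6)[1*(2)*conj(1) + 2*(-1)*conj(1) + 3*(0)*conj(-1)]
      = (1/6)[(2) + (-2) + (0)] = 0/6 = 0
  <chi_1*chi_3, chi_3> = (1/6)[1*(2)*conj(2) + 2*(-1)*conj(-1) + 3*(0)*conj(0)]
      = (1/6)[(4) + (2) + (0)] = 6/6 = 1
Hence the multiplicities are chi_3: 1. Dimension check: dim(chi_1)*dim(chi_3) = 1*2 = 2 and sum (mult * dim) = 1*2 = 2.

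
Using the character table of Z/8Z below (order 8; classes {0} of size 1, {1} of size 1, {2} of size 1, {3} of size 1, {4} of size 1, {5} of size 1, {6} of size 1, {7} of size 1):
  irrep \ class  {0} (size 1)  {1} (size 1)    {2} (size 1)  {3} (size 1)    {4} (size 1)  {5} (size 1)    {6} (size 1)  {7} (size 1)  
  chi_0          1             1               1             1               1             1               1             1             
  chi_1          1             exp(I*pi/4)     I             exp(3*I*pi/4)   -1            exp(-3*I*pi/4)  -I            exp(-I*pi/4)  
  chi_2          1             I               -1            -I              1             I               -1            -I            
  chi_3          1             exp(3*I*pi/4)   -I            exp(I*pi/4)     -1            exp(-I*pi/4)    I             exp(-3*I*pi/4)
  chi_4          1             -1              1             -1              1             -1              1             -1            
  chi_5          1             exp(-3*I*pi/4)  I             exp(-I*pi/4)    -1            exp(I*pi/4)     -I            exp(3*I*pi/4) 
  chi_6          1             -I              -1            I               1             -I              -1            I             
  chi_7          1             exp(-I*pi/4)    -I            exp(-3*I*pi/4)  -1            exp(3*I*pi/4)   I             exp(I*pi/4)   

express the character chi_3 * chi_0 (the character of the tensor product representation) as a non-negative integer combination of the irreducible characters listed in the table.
chi_3 tensor chi_0 = chi_3 (all other irreducibles have multiplicity 0).

Working: The character of a tensor product is the pointwise product (chi_3 * chi_0)(C) = chi_3(C) * chi_0(C):
  {0}: (1)*(1), {1}: (exp(3*I*pi/4))*(1), {2}: (-I)*(1), {3}: (exp(I*pi/4))*(1), {4}: (-1)*(1), {5}: (exp(-I*pi/4))*(1), {6}: (I)*(1), {7}: (exp(-3*I*pi/4))*(1)
so (chi_3 * chi_0) takes values
  {0} -> 1, {1} -> exp(3*I*pi/4), {2} -> -I, {3} -> exp(I*pi/4), {4} -> -1, {5} -> exp(-I*pi/4), {6} -> I, {7} -> exp(-3*I*pi/4).
Now take the inner product of this character with each irreducible chi from the table, <chi_3*chi_0, chi> = (1/8) sum_C |C| (chi_3*chi_0)(C) conj(chi(C)):
  <chi_3*chi_0, chi_0> = (1/8)[1*(1)*conj(1) + 1*(exp(3*I*pi/4))*conj(1) + 1*(-I)*conj(1) + 1*(exp(I*pi/4))*conj(1) + 1*(-1)*conj(1) + 1*(exp(-I*pi/4))*conj(1) + 1*(I)*conj(1) + 1*(exp(-3*I*pi/4))*conj(1)]
      = (1/8)[(1) + (exp(3*I*pi/4)) + (-I) + (exp(I*pi/4)) + (-1) + (exp(-I*pi/4)) + (I) + (exp(-3*I*pi/4))] = 0/8 = 0
  <chi_3*chi_0, chi_1> = (1/8)[1*(1)*conj(1) + 1*(exp(3*I*pi/4))*conj(exp(I*pi/4)) + 1*(-I)*conj(I) + 1*(exp(I*pi/4))*conj(exp(3*I*pi/4)) + 1*(-1)*conj(-1) + 1*(exp(-I*pi/4))*conj(exp(-3*I*pi/4)) + 1*(I)*conj(-I) + 1*(exp(-3*I*pi/4))*conj(exp(-I*pi/4))]
      = (1/8)[(1) + (I) + (-1) + (-I) + (1) + (I) + (-1) + (-I)] = 0/8 = 0
  <chi_3*chi_0, chi_2> = (1/8)[1*(1)*conj(1) + 1*(exp(3*I*pi/4))*conj(I) + 1*(-I)*conj(-1) + 1*(exp(I*pi/4))*conj(-I) + 1*(-1)*conj(1) + 1*(exp(-I*pi/4))*conj(I) + 1*(I)*conj(-1) + 1*(exp(-3*I*pi/4))*conj(-I)]
      = (1/8)[(1) + (-exp(-3*I*pi/4)) + (I) + (exp(3*I*pi/4)) + (-1) + (-exp(I*pi/4)) + (-I) + (exp(-I*pi/4))] = 0/8 = 0
  <chi_3*chi_0, chi_3> = (1/8)[1*(1)*conj(1) + 1*(exp(3*I*pi/4))*conj(exp(3*I*pi/4)) + 1*(-I)*conj(-I) + 1*(exp(I*pi/4))*conj(exp(I*pi/4)) + 1*(-1)*conj(-1) + 1*(exp(-I*pi/4))*conj(exp(-I*pi/4)) + 1*(I)*conj(I) + 1*(exp(-3*I*pi/4))*conj(exp(-3*I*pi/4))]
      = (1/8)[(1) + (1) + (1) + (1) + (1) + (1) + (1) + (1)] = 8/8 = 1
  <chi_3*chi_0, chi_4> = (1/8)[1*(1)*conj(1) + 1*(exp(3*I*pi/4))*conj(-1) + 1*(-I)*conj(1) + 1*(exp(I*pi/4))*conj(-1) + 1*(-1)*conj(1) + 1*(exp(-I*pi/4))*conj(-1) + 1*(I)*conj(1) + 1*(exp(-3*I*pi/4))*conj(-1)]
      = (1/8)[(1) + (-exp(3*I*pi/4)) + (-I) + (-exp(I*pi/4)) + (-1) + (-exp(-I*pi/4)) + (I) + (-exp(-3*I*pi/4))] = 0/8 = 0
  <chi_3*chi_0, chi_5> = (1/8)[1*(1)*conj(1) + 1*(exp(3*I*pi/4))*conj(exp(-3*I*pi/4)) + 1*(-I)*conj(I) + 1*(exp(I*pi/4))*conj(exp(-I*pi/4)) + 1*(-1)*conj(-1) + 1*(exp(-I*pi/4))*conj(exp(I*pi/4)) + 1*(I)*conj(-I) + 1*(exp(-3*I*pi/4))*conj(exp(3*I*pi/4))]
      = (1/8)[(1) + (-I) + (-1) + (I) + (1) + (-I) + (-1) + (I)] = 0/8 = 0
  <chi_3*chi_0, chi_6> = (1/8)[1*(1)*conj(1) + 1*(exp(3*I*pi/4))*conj(-I) + 1*(-I)*conj(-1) + 1*(exp(I*pi/4))*conj(I) + 1*(-1)*conj(1) + 1*(exp(-I*pi/4))*conj(-I) + 1*(I)*conj(-1) + 1*(exp(-3*I*pi/4))*conj(I)]
      = (1/8)[(1) + (exp(-3*I*pi/4)) + (I) + (-exp(3*I*pi/4)) + (-1) + (exp(I*pi/4)) + (-I) + (-exp(-I*pi/4))] = 0/8 = 0
  <chi_3*chi_0, chi_7> = (1/8)[1*(1)*conj(1) + 1*(exp(3*I*pi/4))*conj(exp(-I*pi/4)) + 1*(-I)*conj(-I) + 1*(exp(I*pi/4))*conj(exp(-3*I*pi/4)) + 1*(-1)*conj(-1) + 1*(exp(-I*pi/4))*conj(exp(3*I*pi/4)) + 1*(I)*conj(I) + 1*(exp(-3*I*pi/4))*conj(exp(I*pi/4))]
      = (1/8)[(1) + (-1) + (1) + (-1) + (1) + (-1) + (1) + (-1)] = 0/8 = 0
(Exp terms are combined using exp(i*s)*conj(exp(i*t)) = exp(i*(s-t)), and sums of them are collapsed using the identity that for every m > 1 the m distinct m-th roots of unity sum to 0, e.g. 1 + exp(2*I*pi/3) + exp(-2*I*pi/3) = 0.)
Hence the multiplicities are chi_3: 1. Dimension check: dim(chi_3)*dim(chi_0) = 1*1 = 1 and sum (mult * dim) = 1*1 = 1.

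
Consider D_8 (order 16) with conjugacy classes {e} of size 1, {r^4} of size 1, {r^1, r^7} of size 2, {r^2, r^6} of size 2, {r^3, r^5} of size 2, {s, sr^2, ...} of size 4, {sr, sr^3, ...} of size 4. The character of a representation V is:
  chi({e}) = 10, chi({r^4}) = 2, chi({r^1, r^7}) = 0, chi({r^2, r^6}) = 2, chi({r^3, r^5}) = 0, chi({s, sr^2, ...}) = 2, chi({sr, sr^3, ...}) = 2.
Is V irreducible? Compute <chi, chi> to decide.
Not irreducible (reducible): <chi, chi> = 9 > 1.

Working: <chi, chi> = (1/|G|) sum_C |C| * |chi(C)|^2 = (1/16)[1*|10|^2 + 1*|2|^2 + 2*|0|^2 + 2*|2|^2 + 2*|0|^2 + 4*|2|^2 + 4*|2|^2]
  = (1/16)[(100) + (4) + (0) + (8) + (0) + (16) + (16)] = 144/16 = 9.
A character is irreducible iff <chi, chi> = 1, so this representation is reducible.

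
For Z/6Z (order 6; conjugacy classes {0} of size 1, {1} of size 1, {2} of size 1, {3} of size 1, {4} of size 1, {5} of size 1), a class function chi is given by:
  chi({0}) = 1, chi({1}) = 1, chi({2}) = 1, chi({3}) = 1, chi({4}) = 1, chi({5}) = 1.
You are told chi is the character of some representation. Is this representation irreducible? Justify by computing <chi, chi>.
Irreducible: <chi, chi> = 1.

<chi, chi> = (1/|G|) sum_C |C| * |chi(C)|^2 = (1/6)[1*|1|^2 + 1*|1|^2 + 1*|1|^2 + 1*|1|^2 + 1*|1|^2 + 1*|1|^2]
  = (1/6)[(1) + (1) + (1) + (1) + (1) + (1)] = 6/6 = 1.
(Exp terms are combined using exp(i*s)*conj(exp(i*t)) = exp(i*(s-t)), and sums of them are collapsed using the identity that for every m > 1 the m distinct m-th roots of unity sum to 0, e.g. 1 + exp(2*I*pi/3) + exp(-2*I*pi/3) = 0.)
A character is irreducible iff <chi, chi> = 1, so this representation is irreducible.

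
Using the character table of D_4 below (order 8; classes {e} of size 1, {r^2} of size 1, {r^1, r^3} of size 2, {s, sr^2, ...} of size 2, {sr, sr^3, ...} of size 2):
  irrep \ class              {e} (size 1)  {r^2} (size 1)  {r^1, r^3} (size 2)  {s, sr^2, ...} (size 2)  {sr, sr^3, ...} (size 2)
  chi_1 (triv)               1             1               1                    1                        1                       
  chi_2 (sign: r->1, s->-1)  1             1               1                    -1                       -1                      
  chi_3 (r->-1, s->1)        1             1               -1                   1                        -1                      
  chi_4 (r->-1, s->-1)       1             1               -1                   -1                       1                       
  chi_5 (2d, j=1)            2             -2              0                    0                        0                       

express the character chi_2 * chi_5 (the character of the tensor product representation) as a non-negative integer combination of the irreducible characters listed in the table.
chi_2 tensor chi_5 = chi_5 (all other irreducibles have multiplicity 0).

Explanation: The character of a tensor product is the pointwise product (chi_2 * chi_5)(C) = chi_2(C) * chi_5(C):
  {e}: (1)*(2), {r^2}: (1)*(-2), {r^1, r^3}: (1)*(0), {s, sr^2, ...}: (-1)*(0), {sr, sr^3, ...}: (-1)*(0)
so (chi_2 * chi_5) takes values
  {e} -> 2, {r^2} -> -2, {r^1, r^3} -> 0, {s, sr^2, ...} -> 0, {sr, sr^3, ...} -> 0.
Now take the inner product of this character with each irreducible chi from the table, <chi_2*chi_5, chi> = (1/8) sum_C |C| (chi_2*chi_5)(C) conj(chi(C)):
  <chi_2*chi_5, chi_1> = (1/8)[1*(2)*conj(1) + 1*(-2)*conj(1) + 2*(0)*conj(1) + 2*(0)*conj(1) + 2*(0)*conj(1)]
      = (1/8)[(2) + (-2) + (0) + (0) + (0)] = 0/8 = 0
  <chi_2*chi_5, chi_2> = (1/8)[1*(2)*conj(1) + 1*(-2)*conj(1) + 2*(0)*conj(1) + 2*(0)*conj(-1) + 2*(0)*conj(-1)]
      = (1/8)[(2) + (-2) + (0) + (0) + (0)] = 0/8 = 0
  <chi_2*chi_5, chi_3> = (1/8)[1*(2)*conj(1) + 1*(-2)*conj(1) + 2*(0)*conj(-1) + 2*(0)*conj(1) + 2*(0)*conj(-1)]
      = (1/8)[(2) + (-2) + (0) + (0) + (0)] = 0/8 = 0
  <chi_2*chi_5, chi_4> = (1/8)[1*(2)*conj(1) + 1*(-2)*conj(1) + 2*(0)*conj(-1) + 2*(0)*conj(-1) + 2*(0)*conj(1)]
      = (1/8)[(2) + (-2) + (0) + (0) + (0)] = 0/8 = 0
  <chi_2*chi_5, chi_5> = (1/8)[1*(2)*conj(2) + 1*(-2)*conj(-2) + 2*(0)*conj(0) + 2*(0)*conj(0) + 2*(0)*conj(0)]
      = (1/8)[(4) + (4) + (0) + (0) + (0)] = 8/8 = 1
Hence the multiplicities are chi_5: 1. Dimension check: dim(chi_2)*dim(chi_5) = 1*2 = 2 and sum (mult * dim) = 1*2 = 2.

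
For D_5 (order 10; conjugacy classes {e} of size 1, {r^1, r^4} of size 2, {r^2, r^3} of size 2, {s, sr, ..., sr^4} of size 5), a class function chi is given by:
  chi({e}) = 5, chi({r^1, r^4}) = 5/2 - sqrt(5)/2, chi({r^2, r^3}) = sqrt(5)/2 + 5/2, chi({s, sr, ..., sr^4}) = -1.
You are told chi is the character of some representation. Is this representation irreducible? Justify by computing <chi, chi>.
Not irreducible (reducible): <chi, chi> = 6 > 1.

Argument: <chi, chi> = (1/|G|) sum_C |C| * |chi(C)|^2 = (1/10)[1*|5|^2 + 2*|5/2 - sqrt(5)/2|^2 + 2*|sqrt(5)/2 + 5/2|^2 + 5*|-1|^2]
  = (1/10)[(25) + (15 - 5*sqrt(5)) + (5*sqrt(5) + 15) + (5)] = 60/10 = 6.
A character is irreducible iff <chi, chi> = 1, so this representation is reducible.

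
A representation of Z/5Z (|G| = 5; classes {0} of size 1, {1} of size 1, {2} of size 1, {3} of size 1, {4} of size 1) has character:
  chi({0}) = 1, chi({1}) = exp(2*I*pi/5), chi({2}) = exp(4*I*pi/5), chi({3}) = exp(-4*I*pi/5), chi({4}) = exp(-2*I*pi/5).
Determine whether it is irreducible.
Irreducible: <chi, chi> = 1.

Proof sketch: <chi, chi> = (1/|G|) sum_C |C| * |chi(C)|^2 = (1/5)[1*|1|^2 + 1*|exp(2*I*pi/5)|^2 + 1*|exp(4*I*pi/5)|^2 + 1*|exp(-4*I*pi/5)|^2 + 1*|exp(-2*I*pi/5)|^2]
  = (1/5)[(1) + (1) + (1) + (1) + (1)] = 5/5 = 1.
(Exp terms are combined using exp(i*s)*conj(exp(i*t)) = exp(i*(s-t)), and sums of them are collapsed using the identity that for every m > 1 the m distinct m-th roots of unity sum to 0, e.g. 1 + exp(2*I*pi/3) + exp(-2*I*pi/3) = 0.)
A character is irreducible iff <chi, chi> = 1, so this representation is irreducible.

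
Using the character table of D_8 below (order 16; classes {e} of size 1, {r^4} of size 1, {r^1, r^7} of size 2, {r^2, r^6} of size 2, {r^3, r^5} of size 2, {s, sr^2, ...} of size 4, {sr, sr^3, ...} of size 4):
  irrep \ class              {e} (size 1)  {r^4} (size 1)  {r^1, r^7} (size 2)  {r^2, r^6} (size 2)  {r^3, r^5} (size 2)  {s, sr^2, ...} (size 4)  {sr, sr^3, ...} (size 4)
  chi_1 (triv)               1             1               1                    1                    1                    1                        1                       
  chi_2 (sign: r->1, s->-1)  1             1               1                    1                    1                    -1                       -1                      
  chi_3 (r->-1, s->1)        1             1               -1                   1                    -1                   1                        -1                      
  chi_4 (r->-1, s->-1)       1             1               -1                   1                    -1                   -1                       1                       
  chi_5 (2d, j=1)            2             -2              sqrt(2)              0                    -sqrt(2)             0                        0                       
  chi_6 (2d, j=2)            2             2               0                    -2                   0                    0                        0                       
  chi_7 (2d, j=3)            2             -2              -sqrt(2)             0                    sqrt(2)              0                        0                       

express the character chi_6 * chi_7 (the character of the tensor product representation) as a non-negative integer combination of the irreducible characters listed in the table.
chi_6 tensor chi_7 = chi_5 + chi_7 (all other irreducibles have multiplicity 0).

Why: The character of a tensor product is the pointwise product (chi_6 * chi_7)(C) = chi_6(C) * chi_7(C):
  {e}: (2)*(2), {r^4}: (2)*(-2), {r^1, r^7}: (0)*(-sqrt(2)), {r^2, r^6}: (-2)*(0), {r^3, r^5}: (0)*(sqrt(2)), {s, sr^2, ...}: (0)*(0), {sr, sr^3, ...}: (0)*(0)
so (chi_6 * chi_7) takes values
  {e} -> 4, {r^4} -> -4, {r^1, r^7} -> 0, {r^2, r^6} -> 0, {r^3, r^5} -> 0, {s, sr^2, ...} -> 0, {sr, sr^3, ...} -> 0.
Now take the inner product of this character with each irreducible chi from the table, <chi_6*chi_7, chi> = (1/16) sum_C |C| (chi_6*chi_7)(C) conj(chi(C)):
  <chi_6*chi_7, chi_1> = (1/16)[1*(4)*conj(1) + 1*(-4)*conj(1) + 2*(0)*conj(1) + 2*(0)*conj(1) + 2*(0)*conj(1) + 4*(0)*conj(1) + 4*(0)*conj(1)]
      = (1/16)[(4) + (-4) + (0) + (0) + (0) + (0) + (0)] = 0/16 = 0
  <chi_6*chi_7, chi_2> = (1/16)[1*(4)*conj(1) + 1*(-4)*conj(1) + 2*(0)*conj(1) + 2*(0)*conj(1) + 2*(0)*conj(1) + 4*(0)*conj(-1) + 4*(0)*conj(-1)]
      = (1/16)[(4) + (-4) + (0) + (0) + (0) + (0) + (0)] = 0/16 = 0
  <chi_6*chi_7, chi_3> = (1/16)[1*(4)*conj(1) + 1*(-4)*conj(1) + 2*(0)*conj(-1) + 2*(0)*conj(1) + 2*(0)*conj(-1) + 4*(0)*conj(1) + 4*(0)*conj(-1)]
      = (1/16)[(4) + (-4) + (0) + (0) + (0) + (0) + (0)] = 0/16 = 0
  <chi_6*chi_7, chi_4> = (1/16)[1*(4)*conj(1) + 1*(-4)*conj(1) + 2*(0)*conj(-1) + 2*(0)*conj(1) + 2*(0)*conj(-1) + 4*(0)*conj(-1) + 4*(0)*conj(1)]
      = (1/16)[(4) + (-4) + (0) + (0) + (0) + (0) + (0)] = 0/16 = 0
  <chi_6*chi_7, chi_5> = (1/16)[1*(4)*conj(2) + 1*(-4)*conj(-2) + 2*(0)*conj(sqrt(2)) + 2*(0)*conj(0) + 2*(0)*conj(-sqrt(2)) + 4*(0)*conj(0) + 4*(0)*conj(0)]
      = (1/16)[(8) + (8) + (0) + (0) + (0) + (0) + (0)] = 16/16 = 1
  <chi_6*chi_7, chi_6> = (1/16)[1*(4)*conj(2) + 1*(-4)*conj(2) + 2*(0)*conj(0) + 2*(0)*conj(-2) + 2*(0)*conj(0) + 4*(0)*conj(0) + 4*(0)*conj(0)]
      = (1/16)[(8) + (-8) + (0) + (0) + (0) + (0) + (0)] = 0/16 = 0
  <chi_6*chi_7, chi_7> = (1/16)[1*(4)*conj(2) + 1*(-4)*conj(-2) + 2*(0)*conj(-sqrt(2)) + 2*(0)*conj(0) + 2*(0)*conj(sqrt(2)) + 4*(0)*conj(0) + 4*(0)*conj(0)]
      = (1/16)[(8) + (8) + (0) + (0) + (0) + (0) + (0)] = 16/16 = 1
Hence the multiplicities are chi_5: 1, chi_7: 1. Dimension check: dim(chi_6)*dim(chi_7) = 2*2 = 4 and sum (mult * dim) = 1*2 + 1*2 = 4.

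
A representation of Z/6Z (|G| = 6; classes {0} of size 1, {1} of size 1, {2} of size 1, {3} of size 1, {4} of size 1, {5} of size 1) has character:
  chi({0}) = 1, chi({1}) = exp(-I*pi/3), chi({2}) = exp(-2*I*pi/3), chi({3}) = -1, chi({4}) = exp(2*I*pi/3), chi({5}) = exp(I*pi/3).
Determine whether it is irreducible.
Irreducible: <chi, chi> = 1.

Explanation: <chi, chi> = (1/|G|) sum_C |C| * |chi(C)|^2 = (1/6)[1*|1|^2 + 1*|exp(-I*pi/3)|^2 + 1*|exp(-2*I*pi/3)|^2 + 1*|-1|^2 + 1*|exp(2*I*pi/3)|^2 + 1*|exp(I*pi/3)|^2]
  = (1/6)[(1) + (1) + (1) + (1) + (1) + (1)] = 6/6 = 1.
(Exp terms are combined using exp(i*s)*conj(exp(i*t)) = exp(i*(s-t)), and sums of them are collapsed using the identity that for every m > 1 the m distinct m-th roots of unity sum to 0, e.g. 1 + exp(2*I*pi/3) + exp(-2*I*pi/3) = 0.)
A character is irreducible iff <chi, chi> = 1, so this representation is irreducible.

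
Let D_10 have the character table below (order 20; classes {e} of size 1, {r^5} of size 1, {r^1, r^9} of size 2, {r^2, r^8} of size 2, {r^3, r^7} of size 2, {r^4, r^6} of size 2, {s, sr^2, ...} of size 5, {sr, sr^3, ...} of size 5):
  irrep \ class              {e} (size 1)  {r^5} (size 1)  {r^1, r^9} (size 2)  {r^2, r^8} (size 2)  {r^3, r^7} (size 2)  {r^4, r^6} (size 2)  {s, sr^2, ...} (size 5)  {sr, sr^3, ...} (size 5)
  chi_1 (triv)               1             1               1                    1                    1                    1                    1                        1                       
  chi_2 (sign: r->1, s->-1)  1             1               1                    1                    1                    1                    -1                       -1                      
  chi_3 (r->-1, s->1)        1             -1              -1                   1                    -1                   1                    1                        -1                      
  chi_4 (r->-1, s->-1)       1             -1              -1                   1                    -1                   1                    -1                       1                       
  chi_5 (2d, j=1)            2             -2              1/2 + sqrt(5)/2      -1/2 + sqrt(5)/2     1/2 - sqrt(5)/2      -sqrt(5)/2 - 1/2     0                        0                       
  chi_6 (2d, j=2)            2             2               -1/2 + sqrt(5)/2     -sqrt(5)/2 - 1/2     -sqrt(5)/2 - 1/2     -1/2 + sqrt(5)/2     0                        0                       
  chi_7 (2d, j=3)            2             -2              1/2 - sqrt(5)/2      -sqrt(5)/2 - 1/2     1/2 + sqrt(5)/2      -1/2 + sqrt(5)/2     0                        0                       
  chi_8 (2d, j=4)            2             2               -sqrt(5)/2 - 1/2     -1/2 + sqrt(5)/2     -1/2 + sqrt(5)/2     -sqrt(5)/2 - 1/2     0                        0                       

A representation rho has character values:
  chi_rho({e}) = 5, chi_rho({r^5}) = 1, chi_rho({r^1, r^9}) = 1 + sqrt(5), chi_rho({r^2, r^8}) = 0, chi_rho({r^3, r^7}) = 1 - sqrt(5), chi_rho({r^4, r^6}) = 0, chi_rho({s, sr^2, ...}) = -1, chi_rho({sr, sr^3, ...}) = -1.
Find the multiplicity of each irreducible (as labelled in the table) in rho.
Multiplicities: chi_1: 0, chi_2: 1, chi_3: 0, chi_4: 0, chi_5: 1, chi_6: 1, chi_7: 0, chi_8: 0.

Use <chi_rho, chi> = (1/|G|) sum_C |C| * chi_rho(C) * conj(chi(C)) with |G| = 20 for each irreducible chi in the table:
  <chi_rho, chi_1> = (1/20)[1*(5)*conj(1) + 1*(1)*conj(1) + 2*(1 + sqrt(5))*conj(1) + 2*(0)*conj(1) + 2*(1 - sqrt(5))*conj(1) + 2*(0)*conj(1) + 5*(-1)*conj(1) + 5*(-1)*conj(1)]
      = (1/20)[(5) + (1) + (2 + 2*sqrt(5)) + (0) + (2 - 2*sqrt(5)) + (0) + (-5) + (-5)] = 0/20 = 0
  <chi_rho, chi_2> = (1/20)[1*(5)*conj(1) + 1*(1)*conj(1) + 2*(1 + sqrt(5))*conj(1) + 2*(0)*conj(1) + 2*(1 - sqrt(5))*conj(1) + 2*(0)*conj(1) + 5*(-1)*conj(-1) + 5*(-1)*conj(-1)]
      = (1/20)[(5) + (1) + (2 + 2*sqrt(5)) + (0) + (2 - 2*sqrt(5)) + (0) + (5) + (5)] = 20/20 = 1
  <chi_rho, chi_3> = (1/20)[1*(5)*conj(1) + 1*(1)*conj(-1) + 2*(1 + sqrt(5))*conj(-1) + 2*(0)*conj(1) + 2*(1 - sqrt(5))*conj(-1) + 2*(0)*conj(1) + 5*(-1)*conj(1) + 5*(-1)*conj(-1)]
      = (1/20)[(5) + (-1) + (-2*sqrt(5) - 2) + (0) + (-2 + 2*sqrt(5)) + (0) + (-5) + (5)] = 0/20 = 0
  <chi_rho, chi_4> = (1/20)[1*(5)*conj(1) + 1*(1)*conj(-1) + 2*(1 + sqrt(5))*conj(-1) + 2*(0)*conj(1) + 2*(1 - sqrt(5))*conj(-1) + 2*(0)*conj(1) + 5*(-1)*conj(-1) + 5*(-1)*conj(1)]
      = (1/20)[(5) + (-1) + (-2*sqrt(5) - 2) + (0) + (-2 + 2*sqrt(5)) + (0) + (5) + (-5)] = 0/20 = 0
  <chi_rho, chi_5> = (1/20)[1*(5)*conj(2) + 1*(1)*conj(-2) + 2*(1 + sqrt(5))*conj(1/2 + sqrt(5)/2) + 2*(0)*conj(-1/2 + sqrt(5)/2) + 2*(1 - sqrt(5))*conj(1/2 - sqrt(5)/2) + 2*(0)*conj(-sqrt(5)/2 - 1/2) + 5*(-1)*conj(0) + 5*(-1)*conj(0)]
      = (1/20)[(10) + (-2) + (2*sqrt(5) + 6) + (0) + (6 - 2*sqrt(5)) + (0) + (0) + (0)] = 20/20 = 1
  <chi_rho, chi_6> = (1/20)[1*(5)*conj(2) + 1*(1)*conj(2) + 2*(1 + sqrt(5))*conj(-1/2 + sqrt(5)/2) + 2*(0)*conj(-sqrt(5)/2 - 1/2) + 2*(1 - sqrt(5))*conj(-sqrt(5)/2 - 1/2) + 2*(0)*conj(-1/2 + sqrt(5)/2) + 5*(-1)*conj(0) + 5*(-1)*conj(0)]
      = (1/20)[(10) + (2) + (4) + (0) + (4) + (0) + (0) + (0)] = 20/20 = 1
  <chi_rho, chi_7> = (1/20)[1*(5)*conj(2) + 1*(1)*conj(-2) + 2*(1 + sqrt(5))*conj(1/2 - sqrt(5)/2) + 2*(0)*conj(-sqrt(5)/2 - 1/2) + 2*(1 - sqrt(5))*conj(1/2 + sqrt(5)/2) + 2*(0)*conj(-1/2 + sqrt(5)/2) + 5*(-1)*conj(0) + 5*(-1)*conj(0)]
      = (1/20)[(10) + (-2) + (-4) + (0) + (-4) + (0) + (0) + (0)] = 0/20 = 0
  <chi_rho, chi_8> = (1/20)[1*(5)*conj(2) + 1*(1)*conj(2) + 2*(1 + sqrt(5))*conj(-sqrt(5)/2 - 1/2) + 2*(0)*conj(-1/2 + sqrt(5)/2) + 2*(1 - sqrt(5))*conj(-1/2 + sqrt(5)/2) + 2*(0)*conj(-sqrt(5)/2 - 1/2) + 5*(-1)*conj(0) + 5*(-1)*conj(0)]
      = (1/20)[(10) + (2) + (-6 - 2*sqrt(5)) + (0) + (-6 + 2*sqrt(5)) + (0) + (0) + (0)] = 0/20 = 0
Dimension check: dim(rho) = sum (mult * dim) = 0*1 + 1*1 + 0*1 + 0*1 + 1*2 + 1*2 + 0*2 + 0*2 = 5 = chi_rho(e) = 5.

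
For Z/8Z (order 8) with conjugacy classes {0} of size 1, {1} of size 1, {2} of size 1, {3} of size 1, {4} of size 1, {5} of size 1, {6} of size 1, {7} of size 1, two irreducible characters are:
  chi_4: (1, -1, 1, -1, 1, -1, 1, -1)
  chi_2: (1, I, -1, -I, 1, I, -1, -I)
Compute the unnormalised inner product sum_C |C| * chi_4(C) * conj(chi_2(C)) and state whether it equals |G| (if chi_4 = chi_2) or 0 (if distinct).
Sum = 0; so <chi_4, chi_2> = 0 (distinct irreducibles are orthogonal).

Justification: Compute term by term over conjugacy classes (|C| * chi_4(C) * conj(chi_2(C))):
  1*(1)*conj(1) + 1*(-1)*conj(I) + 1*(1)*conj(-1) + 1*(-1)*conj(-I) + 1*(1)*conj(1) + 1*(-1)*conj(I) + 1*(1)*conj(-1) + 1*(-1)*conj(-I)
  = (1) + (I) + (-1) + (-I) + (1) + (I) + (-1) + (-I)
  = 0.
(Exp terms are combined using exp(i*s)*conj(exp(i*t)) = exp(i*(s-t)), and sums of them are collapsed using the identity that for every m > 1 the m distinct m-th roots of unity sum to 0, e.g. 1 + exp(2*I*pi/3) + exp(-2*I*pi/3) = 0.)
Dividing by |G| = 8 gives 0/8 = 0, matching the row-orthogonality relation <chi_4, chi_2> = [chi_4 = chi_2].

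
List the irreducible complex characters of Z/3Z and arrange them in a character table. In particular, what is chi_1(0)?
Character table of Z/3Z (irreps indexed chi_0,...,chi_2 with chi_k(m) = zeta_3^(k*m), zeta_3 = exp(2*pi*i/3)):
  irrep \ class  {0} (size 1)  {1} (size 1)    {2} (size 1)  
  chi_0          1             1               1             
  chi_1          1             exp(2*I*pi/3)   exp(-2*I*pi/3)
  chi_2          1             exp(-2*I*pi/3)  exp(2*I*pi/3) 

Spot check: chi_1(0) = zeta_3^(1*0) = zeta_3^0 = 1.

Working: Z/3Z is abelian, so all 3 irreducible complex representations are 1-dimensional. They are given by chi_k(m) = zeta_3^(k*m) for k = 0,...,2. Row orthogonality: sum_m chi_k(m) conj(chi_l(m)) = 3 * [k = l].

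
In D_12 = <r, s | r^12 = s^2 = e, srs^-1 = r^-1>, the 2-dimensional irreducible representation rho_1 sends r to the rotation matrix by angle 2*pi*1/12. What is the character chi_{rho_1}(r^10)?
chi_{rho_1}(r^10) = 2*cos(2*pi*1*10/12) = 1

Working: rho_1(r^10) is rotation by angle 2*pi*1*10/12, whose trace is 2*cos(2*pi*1*10/12) = 1.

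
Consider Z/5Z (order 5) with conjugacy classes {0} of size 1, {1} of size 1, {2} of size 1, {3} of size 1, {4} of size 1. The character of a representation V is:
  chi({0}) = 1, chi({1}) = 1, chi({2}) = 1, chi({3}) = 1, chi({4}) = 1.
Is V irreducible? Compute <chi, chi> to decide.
Irreducible: <chi, chi> = 1.

Reasoning: <chi, chi> = (1/|G|) sum_C |C| * |chi(C)|^2 = (1/5)[1*|1|^2 + 1*|1|^2 + 1*|1|^2 + 1*|1|^2 + 1*|1|^2]
  = (1/5)[(1) + (1) + (1) + (1) + (1)] = 5/5 = 1.
(Exp terms are combined using exp(i*s)*conj(exp(i*t)) = exp(i*(s-t)), and sums of them are collapsed using the identity that for every m > 1 the m distinct m-th roots of unity sum to 0, e.g. 1 + exp(2*I*pi/3) + exp(-2*I*pi/3) = 0.)
A character is irreducible iff <chi, chi> = 1, so this representation is irreducible.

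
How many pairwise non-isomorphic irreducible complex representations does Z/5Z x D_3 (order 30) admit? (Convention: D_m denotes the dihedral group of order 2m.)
15

Derivation: The number of irreducible complex representations of a finite group equals its number of conjugacy classes. For a direct product, #classes(G x H) = #classes(G) * #classes(H). Z/5Z has 5 classes (abelian), D_3 has 3 classes, so 5 * 3 = 15, so Z/5Z x D_3 (order 30) has exactly 15 irreducible complex representations.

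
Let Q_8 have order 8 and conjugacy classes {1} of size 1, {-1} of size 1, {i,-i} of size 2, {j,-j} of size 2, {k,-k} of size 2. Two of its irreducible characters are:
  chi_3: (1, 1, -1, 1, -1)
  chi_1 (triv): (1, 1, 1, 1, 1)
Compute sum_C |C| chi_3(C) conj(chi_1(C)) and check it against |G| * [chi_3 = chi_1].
Sum = 0; so <chi_3, chi_1> = 0 (distinct irreducibles are orthogonal).

Compute term by term over conjugacy classes (|C| * chi_3(C) * conj(chi_1(C))):
  1*(1)*conj(1) + 1*(1)*conj(1) + 2*(-1)*conj(1) + 2*(1)*conj(1) + 2*(-1)*conj(1)
  = (1) + (1) + (-2) + (2) + (-2)
  = 0.
Dividing by |G| = 8 gives 0/8 = 0, matching the row-orthogonality relation <chi_3, chi_1> = [chi_3 = chi_1].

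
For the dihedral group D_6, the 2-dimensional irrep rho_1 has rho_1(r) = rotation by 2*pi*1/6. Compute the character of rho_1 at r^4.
chi_{rho_1}(r^4) = 2*cos(2*pi*1*4/6) = -1

Argument: rho_1(r^4) is rotation by angle 2*pi*1*4/6, whose trace is 2*cos(2*pi*1*4/6) = -1.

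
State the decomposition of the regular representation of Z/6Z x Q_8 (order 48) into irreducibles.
Each irreducible V_i of dimension d_i appears with multiplicity d_i, i.e. rho_reg = (direct sum over all irreducibles V_i) d_i V_i. The irreducible dimensions for Z/6Z x Q_8 are 1, 1, 1, 1, 1, 1, 1, 1, 1, 1, 1, 1, 1, 1, 1, 1, 1, 1, 1, 1, 1, 1, 1, 1, 2, 2, 2, 2, 2, 2: 24 irreducibles of dimension 1, each with multiplicity 1; 6 irreducibles of dimension 2, each with multiplicity 2. Total dimension 24*1*1 + 6*2*2 = 48 = |G|.

Details: General theorem: in the regular representation of a finite group G, each irreducible appears with multiplicity equal to its dimension. Check: dim(rho_reg) = sum d_i^2 = 1 + 1 + 1 + 1 + 1 + 1 + 1 + 1 + 1 + 1 + 1 + 1 + 1 + 1 + 1 + 1 + 1 + 1 + 1 + 1 + 1 + 1 + 1 + 1 + 4 + 4 + 4 + 4 + 4 + 4 = 48 = |G|.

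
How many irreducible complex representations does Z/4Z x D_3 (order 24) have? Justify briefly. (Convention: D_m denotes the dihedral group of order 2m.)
12

Justification: The number of irreducible complex representations of a finite group equals its number of conjugacy classes. For a direct product, #classes(G x H) = #classes(G) * #classes(H). Z/4Z has 4 classes (abelian), D_3 has 3 classes, so 4 * 3 = 12, so Z/4Z x D_3 (order 24) has exactly 12 irreducible complex representations.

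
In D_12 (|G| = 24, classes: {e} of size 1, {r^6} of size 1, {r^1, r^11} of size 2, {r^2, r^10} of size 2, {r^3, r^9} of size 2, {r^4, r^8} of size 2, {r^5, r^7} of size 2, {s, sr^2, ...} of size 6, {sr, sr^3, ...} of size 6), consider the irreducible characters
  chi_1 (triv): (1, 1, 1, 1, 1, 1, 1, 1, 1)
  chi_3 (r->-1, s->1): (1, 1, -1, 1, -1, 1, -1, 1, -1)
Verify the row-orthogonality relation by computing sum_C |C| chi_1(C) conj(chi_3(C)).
Sum = 0; so <chi_1, chi_3> = 0 (distinct irreducibles are orthogonal).

Why: Compute term by term over conjugacy classes (|C| * chi_1(C) * conj(chi_3(C))):
  1*(1)*conj(1) + 1*(1)*conj(1) + 2*(1)*conj(-1) + 2*(1)*conj(1) + 2*(1)*conj(-1) + 2*(1)*conj(1) + 2*(1)*conj(-1) + 6*(1)*conj(1) + 6*(1)*conj(-1)
  = (1) + (1) + (-2) + (2) + (-2) + (2) + (-2) + (6) + (-6)
  = 0.
Dividing by |G| = 24 gives 0/24 = 0, matching the row-orthogonality relation <chi_1, chi_3> = [chi_1 = chi_3].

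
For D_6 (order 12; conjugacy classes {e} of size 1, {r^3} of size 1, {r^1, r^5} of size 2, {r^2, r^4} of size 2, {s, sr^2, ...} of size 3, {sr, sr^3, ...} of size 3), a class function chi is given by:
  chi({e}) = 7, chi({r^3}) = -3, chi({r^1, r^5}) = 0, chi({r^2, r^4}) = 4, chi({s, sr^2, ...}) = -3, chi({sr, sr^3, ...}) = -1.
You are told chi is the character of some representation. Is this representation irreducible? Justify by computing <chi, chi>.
Not irreducible (reducible): <chi, chi> = 10 > 1.

Reasoning: <chi, chi> = (1/|G|) sum_C |C| * |chi(C)|^2 = (1/12)[1*|7|^2 + 1*|-3|^2 + 2*|0|^2 + 2*|4|^2 + 3*|-3|^2 + 3*|-1|^2]
  = (1/12)[(49) + (9) + (0) + (32) + (27) + (3)] = 120/12 = 10.
A character is irreducible iff <chi, chi> = 1, so this representation is reducible.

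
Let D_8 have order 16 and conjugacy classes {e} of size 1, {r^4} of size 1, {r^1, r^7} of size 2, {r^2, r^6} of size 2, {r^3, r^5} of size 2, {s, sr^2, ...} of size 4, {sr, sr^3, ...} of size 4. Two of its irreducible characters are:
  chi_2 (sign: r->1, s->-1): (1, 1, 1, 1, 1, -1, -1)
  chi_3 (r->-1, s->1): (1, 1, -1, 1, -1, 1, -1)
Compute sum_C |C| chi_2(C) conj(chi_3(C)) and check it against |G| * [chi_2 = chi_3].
Sum = 0; so <chi_2, chi_3> = 0 (distinct irreducibles are orthogonal).

Justification: Compute term by term over conjugacy classes (|C| * chi_2(C) * conj(chi_3(C))):
  1*(1)*conj(1) + 1*(1)*conj(1) + 2*(1)*conj(-1) + 2*(1)*conj(1) + 2*(1)*conj(-1) + 4*(-1)*conj(1) + 4*(-1)*conj(-1)
  = (1) + (1) + (-2) + (2) + (-2) + (-4) + (4)
  = 0.
Dividing by |G| = 16 gives 0/16 = 0, matching the row-orthogonality relation <chi_2, chi_3> = [chi_2 = chi_3].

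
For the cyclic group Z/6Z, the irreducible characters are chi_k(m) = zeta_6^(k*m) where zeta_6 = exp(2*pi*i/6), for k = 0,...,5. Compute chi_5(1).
chi_5(1) = zeta_6^5 = exp(-I*pi/3)

Argument: chi_5(1) = zeta_6^(5*1) = zeta_6^5. Since zeta_6^6 = 1, this equals zeta_6^5 = exp(2*pi*i*5/6) = exp(-I*pi/3).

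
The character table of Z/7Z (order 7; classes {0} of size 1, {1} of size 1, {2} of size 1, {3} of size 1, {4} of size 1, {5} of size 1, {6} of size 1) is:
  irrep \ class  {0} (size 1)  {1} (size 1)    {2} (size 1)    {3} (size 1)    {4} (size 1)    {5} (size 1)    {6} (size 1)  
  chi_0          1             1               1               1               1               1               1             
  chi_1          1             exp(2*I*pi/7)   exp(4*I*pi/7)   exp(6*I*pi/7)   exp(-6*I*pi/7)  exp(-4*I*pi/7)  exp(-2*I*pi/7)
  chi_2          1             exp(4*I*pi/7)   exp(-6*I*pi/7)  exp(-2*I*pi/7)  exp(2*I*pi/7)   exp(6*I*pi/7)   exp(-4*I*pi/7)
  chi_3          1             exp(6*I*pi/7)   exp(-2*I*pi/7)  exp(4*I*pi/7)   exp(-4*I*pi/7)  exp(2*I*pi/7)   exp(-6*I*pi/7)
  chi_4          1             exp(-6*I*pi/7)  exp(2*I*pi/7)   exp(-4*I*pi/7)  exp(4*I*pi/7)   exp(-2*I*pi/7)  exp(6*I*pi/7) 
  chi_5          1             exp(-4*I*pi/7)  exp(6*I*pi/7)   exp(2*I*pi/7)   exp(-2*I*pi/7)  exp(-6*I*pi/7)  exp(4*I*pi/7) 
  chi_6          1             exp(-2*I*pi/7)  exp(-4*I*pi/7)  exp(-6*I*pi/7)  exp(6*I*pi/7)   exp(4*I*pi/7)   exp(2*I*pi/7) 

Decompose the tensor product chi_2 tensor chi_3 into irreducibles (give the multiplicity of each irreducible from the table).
chi_2 tensor chi_3 = chi_5 (all other irreducibles have multiplicity 0).

The character of a tensor product is the pointwise product (chi_2 * chi_3)(C) = chi_2(C) * chi_3(C):
  {0}: (1)*(1), {1}: (exp(4*I*pi/7))*(exp(6*I*pi/7)), {2}: (exp(-6*I*pi/7))*(exp(-2*I*pi/7)), {3}: (exp(-2*I*pi/7))*(exp(4*I*pi/7)), {4}: (exp(2*I*pi/7))*(exp(-4*I*pi/7)), {5}: (exp(6*I*pi/7))*(exp(2*I*pi/7)), {6}: (exp(-4*I*pi/7))*(exp(-6*I*pi/7))
so (chi_2 * chi_3) takes values
  {0} -> 1, {1} -> exp(-4*I*pi/7), {2} -> exp(6*I*pi/7), {3} -> exp(2*I*pi/7), {4} -> exp(-2*I*pi/7), {5} -> exp(-6*I*pi/7), {6} -> exp(4*I*pi/7).
Now take the inner product of this character with each irreducible chi from the table, <chi_2*chi_3, chi> = (1/7) sum_C |C| (chi_2*chi_3)(C) conj(chi(C)):
  <chi_2*chi_3, chi_0> = (1/7)[1*(1)*conj(1) + 1*(exp(-4*I*pi/7))*conj(1) + 1*(exp(6*I*pi/7))*conj(1) + 1*(exp(2*I*pi/7))*conj(1) + 1*(exp(-2*I*pi/7))*conj(1) + 1*(exp(-6*I*pi/7))*conj(1) + 1*(exp(4*I*pi/7))*conj(1)]
      = (1/7)[(1) + (exp(-4*I*pi/7)) + (exp(6*I*pi/7)) + (exp(2*I*pi/7)) + (exp(-2*I*pi/7)) + (exp(-6*I*pi/7)) + (exp(4*I*pi/7))] = 0/7 = 0
  <chi_2*chi_3, chi_1> = (1/7)[1*(1)*conj(1) + 1*(exp(-4*I*pi/7))*conj(exp(2*I*pi/7)) + 1*(exp(6*I*pi/7))*conj(exp(4*I*pi/7)) + 1*(exp(2*I*pi/7))*conj(exp(6*I*pi/7)) + 1*(exp(-2*I*pi/7))*conj(exp(-6*I*pi/7)) + 1*(exp(-6*I*pi/7))*conj(exp(-4*I*pi/7)) + 1*(exp(4*I*pi/7))*conj(exp(-2*I*pi/7))]
      = (1/7)[(1) + (exp(-6*I*pi/7)) + (exp(2*I*pi/7)) + (exp(-4*I*pi/7)) + (exp(4*I*pi/7)) + (exp(-2*I*pi/7)) + (exp(6*I*pi/7))] = 0/7 = 0
  <chi_2*chi_3, chi_2> = (1/7)[1*(1)*conj(1) + 1*(exp(-4*I*pi/7))*conj(exp(4*I*pi/7)) + 1*(exp(6*I*pi/7))*conj(exp(-6*I*pi/7)) + 1*(exp(2*I*pi/7))*conj(exp(-2*I*pi/7)) + 1*(exp(-2*I*pi/7))*conj(exp(2*I*pi/7)) + 1*(exp(-6*I*pi/7))*conj(exp(6*I*pi/7)) + 1*(exp(4*I*pi/7))*conj(exp(-4*I*pi/7))]
      = (1/7)[(1) + (exp(6*I*pi/7)) + (exp(-2*I*pi/7)) + (exp(4*I*pi/7)) + (exp(-4*I*pi/7)) + (exp(2*I*pi/7)) + (exp(-6*I*pi/7))] = 0/7 = 0
  <chi_2*chi_3, chi_3> = (1/7)[1*(1)*conj(1) + 1*(exp(-4*I*pi/7))*conj(exp(6*I*pi/7)) + 1*(exp(6*I*pi/7))*conj(exp(-2*I*pi/7)) + 1*(exp(2*I*pi/7))*conj(exp(4*I*pi/7)) + 1*(exp(-2*I*pi/7))*conj(exp(-4*I*pi/7)) + 1*(exp(-6*I*pi/7))*conj(exp(2*I*pi/7)) + 1*(exp(4*I*pi/7))*conj(exp(-6*I*pi/7))]
      = (1/7)[(1) + (exp(4*I*pi/7)) + (exp(-6*I*pi/7)) + (exp(-2*I*pi/7)) + (exp(2*I*pi/7)) + (exp(6*I*pi/7)) + (exp(-4*I*pi/7))] = 0/7 = 0
  <chi_2*chi_3, chi_4> = (1/7)[1*(1)*conj(1) + 1*(exp(-4*I*pi/7))*conj(exp(-6*I*pi/7)) + 1*(exp(6*I*pi/7))*conj(exp(2*I*pi/7)) + 1*(exp(2*I*pi/7))*conj(exp(-4*I*pi/7)) + 1*(exp(-2*I*pi/7))*conj(exp(4*I*pi/7)) + 1*(exp(-6*I*pi/7))*conj(exp(-2*I*pi/7)) + 1*(exp(4*I*pi/7))*conj(exp(6*I*pi/7))]
      = (1/7)[(1) + (exp(2*I*pi/7)) + (exp(4*I*pi/7)) + (exp(6*I*pi/7)) + (exp(-6*I*pi/7)) + (exp(-4*I*pi/7)) + (exp(-2*I*pi/7))] = 0/7 = 0
  <chi_2*chi_3, chi_5> = (1/7)[1*(1)*conj(1) + 1*(exp(-4*I*pi/7))*conj(exp(-4*I*pi/7)) + 1*(exp(6*I*pi/7))*conj(exp(6*I*pi/7)) + 1*(exp(2*I*pi/7))*conj(exp(2*I*pi/7)) + 1*(exp(-2*I*pi/7))*conj(exp(-2*I*pi/7)) + 1*(exp(-6*I*pi/7))*conj(exp(-6*I*pi/7)) + 1*(exp(4*I*pi/7))*conj(exp(4*I*pi/7))]
      = (1/7)[(1) + (1) + (1) + (1) + (1) + (1) + (1)] = 7/7 = 1
  <chi_2*chi_3, chi_6> = (1/7)[1*(1)*conj(1) + 1*(exp(-4*I*pi/7))*conj(exp(-2*I*pi/7)) + 1*(exp(6*I*pi/7))*conj(exp(-4*I*pi/7)) + 1*(exp(2*I*pi/7))*conj(exp(-6*I*pi/7)) + 1*(exp(-2*I*pi/7))*conj(exp(6*I*pi/7)) + 1*(exp(-6*I*pi/7))*conj(exp(4*I*pi/7)) + 1*(exp(4*I*pi/7))*conj(exp(2*I*pi/7))]
      = (1/7)[(1) + (exp(-2*I*pi/7)) + (exp(-4*I*pi/7)) + (exp(-6*I*pi/7)) + (exp(6*I*pi/7)) + (exp(4*I*pi/7)) + (exp(2*I*pi/7))] = 0/7 = 0
(Exp terms are combined using exp(i*s)*conj(exp(i*t)) = exp(i*(s-t)), and sums of them are collapsed using the identity that for every m > 1 the m distinct m-th roots of unity sum to 0, e.g. 1 + exp(2*I*pi/3) + exp(-2*I*pi/3) = 0.)
Hence the multiplicities are chi_5: 1. Dimension check: dim(chi_2)*dim(chi_3) = 1*1 = 1 and sum (mult * dim) = 1*1 = 1.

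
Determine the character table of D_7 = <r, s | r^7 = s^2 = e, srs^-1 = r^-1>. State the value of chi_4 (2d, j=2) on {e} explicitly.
Conjugacy classes: {e} of size 1, {r^1, r^6} of size 2, {r^2, r^5} of size 2, {r^3, r^4} of size 2, {s, sr, ..., sr^6} of size 7.
Character table:
  irrep \ class              {e} (size 1)  {r^1, r^6} (size 2)  {r^2, r^5} (size 2)  {r^3, r^4} (size 2)  {s, sr, ..., sr^6} (size 7)
  chi_1 (triv)               1             1                    1                    1                    1                          
  chi_2 (sign: r->1, s->-1)  1             1                    1                    1                    -1                         
  chi_3 (2d, j=1)            2             2*cos(2*pi/7)        -2*cos(3*pi/7)       -2*cos(pi/7)         0                          
  chi_4 (2d, j=2)            2             -2*cos(3*pi/7)       -2*cos(pi/7)         2*cos(2*pi/7)        0                          
  chi_5 (2d, j=3)            2             -2*cos(pi/7)         2*cos(2*pi/7)        -2*cos(3*pi/7)       0                          

Spot check: chi_4 (2d, j=2) on {e} = 2.

Working: D_7 has order 2*7 = 14 with 5 conjugacy classes, hence 5 irreducibles. Sum of squared dims 1 + 1 + 4 + 4 + 4 = 14 = |G|. Linear characters come from the abelianisation; the 2-dimensional irreps have character r^k -> 2*cos(2*pi*j*k/7), reflections -> 0.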